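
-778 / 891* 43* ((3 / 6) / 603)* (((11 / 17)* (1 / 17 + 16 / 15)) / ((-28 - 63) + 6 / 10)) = 0.00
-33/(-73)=33/73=0.45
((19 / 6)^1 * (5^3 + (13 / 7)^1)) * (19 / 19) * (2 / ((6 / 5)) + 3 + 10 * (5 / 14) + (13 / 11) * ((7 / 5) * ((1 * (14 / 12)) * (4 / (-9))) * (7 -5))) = 190650788 / 72765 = 2620.09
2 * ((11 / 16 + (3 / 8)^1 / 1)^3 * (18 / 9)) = 4913 / 1024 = 4.80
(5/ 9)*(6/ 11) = 10/ 33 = 0.30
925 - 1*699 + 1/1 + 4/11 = 2501/11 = 227.36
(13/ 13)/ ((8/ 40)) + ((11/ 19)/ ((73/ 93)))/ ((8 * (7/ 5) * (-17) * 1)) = 6597005/ 1320424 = 5.00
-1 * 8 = -8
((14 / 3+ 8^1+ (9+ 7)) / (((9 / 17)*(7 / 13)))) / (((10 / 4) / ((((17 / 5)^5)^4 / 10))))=77244782114743763360764828606 / 450611114501953125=171422274393.12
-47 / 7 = -6.71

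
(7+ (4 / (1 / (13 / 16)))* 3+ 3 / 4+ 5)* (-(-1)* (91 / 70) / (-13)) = -9 / 4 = -2.25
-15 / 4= -3.75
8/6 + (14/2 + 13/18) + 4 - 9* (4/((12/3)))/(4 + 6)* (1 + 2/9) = 538/45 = 11.96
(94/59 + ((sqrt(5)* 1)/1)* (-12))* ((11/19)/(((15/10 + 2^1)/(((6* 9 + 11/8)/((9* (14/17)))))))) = 3893527/1977444 -82841* sqrt(5)/5586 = -31.19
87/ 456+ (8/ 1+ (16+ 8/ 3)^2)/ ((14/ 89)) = 21700739/ 9576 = 2266.16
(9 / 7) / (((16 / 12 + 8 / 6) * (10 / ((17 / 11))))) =459 / 6160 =0.07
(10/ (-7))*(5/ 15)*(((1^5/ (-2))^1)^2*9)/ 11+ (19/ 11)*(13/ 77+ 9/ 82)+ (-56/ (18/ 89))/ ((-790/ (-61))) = -370297046/ 17636355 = -21.00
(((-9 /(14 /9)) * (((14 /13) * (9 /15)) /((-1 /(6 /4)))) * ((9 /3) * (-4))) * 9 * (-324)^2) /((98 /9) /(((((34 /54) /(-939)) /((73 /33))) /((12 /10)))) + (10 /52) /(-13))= 20092143120192 /13623309643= 1474.84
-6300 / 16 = -1575 / 4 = -393.75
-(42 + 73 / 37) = -1627 / 37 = -43.97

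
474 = 474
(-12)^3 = -1728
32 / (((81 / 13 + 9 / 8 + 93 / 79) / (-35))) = -9201920 / 70107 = -131.26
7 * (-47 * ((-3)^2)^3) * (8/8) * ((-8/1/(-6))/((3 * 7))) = -15228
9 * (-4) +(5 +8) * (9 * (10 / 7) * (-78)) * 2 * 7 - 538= -183094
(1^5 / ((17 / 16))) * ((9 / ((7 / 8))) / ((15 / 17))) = 384 / 35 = 10.97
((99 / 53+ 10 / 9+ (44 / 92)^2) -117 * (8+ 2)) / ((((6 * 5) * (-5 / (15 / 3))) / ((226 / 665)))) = 33269480792 / 2517021675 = 13.22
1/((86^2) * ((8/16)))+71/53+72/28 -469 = -638082133/1371958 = -465.09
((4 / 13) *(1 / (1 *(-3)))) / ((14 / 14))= -4 / 39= -0.10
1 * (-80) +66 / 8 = -287 / 4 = -71.75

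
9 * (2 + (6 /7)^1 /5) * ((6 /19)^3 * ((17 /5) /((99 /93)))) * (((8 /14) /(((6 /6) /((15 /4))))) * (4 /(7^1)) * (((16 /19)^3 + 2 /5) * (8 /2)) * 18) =40360827598848 /233558038175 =172.81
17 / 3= 5.67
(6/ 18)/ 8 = 0.04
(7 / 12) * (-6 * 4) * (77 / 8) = -539 / 4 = -134.75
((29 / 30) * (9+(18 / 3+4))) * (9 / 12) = 551 / 40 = 13.78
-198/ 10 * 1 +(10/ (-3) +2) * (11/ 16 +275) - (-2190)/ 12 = -12293/ 60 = -204.88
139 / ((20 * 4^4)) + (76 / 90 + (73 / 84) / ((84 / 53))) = 1.42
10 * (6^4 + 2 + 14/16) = 51955/4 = 12988.75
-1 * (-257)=257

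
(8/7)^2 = 64/49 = 1.31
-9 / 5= -1.80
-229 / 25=-9.16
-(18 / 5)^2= -324 / 25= -12.96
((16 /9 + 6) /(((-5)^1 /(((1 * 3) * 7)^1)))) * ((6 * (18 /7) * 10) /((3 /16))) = -26880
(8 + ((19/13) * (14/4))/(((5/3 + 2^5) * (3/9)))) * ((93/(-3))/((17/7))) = -107.94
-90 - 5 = -95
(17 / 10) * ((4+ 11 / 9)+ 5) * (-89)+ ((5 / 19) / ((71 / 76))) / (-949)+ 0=-4689444542 / 3032055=-1546.62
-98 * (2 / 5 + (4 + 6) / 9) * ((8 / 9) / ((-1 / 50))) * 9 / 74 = 266560 / 333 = 800.48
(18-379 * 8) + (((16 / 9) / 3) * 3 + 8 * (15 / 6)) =-26930 / 9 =-2992.22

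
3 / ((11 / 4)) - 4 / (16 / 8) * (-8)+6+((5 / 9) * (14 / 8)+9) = 13093 / 396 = 33.06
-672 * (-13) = 8736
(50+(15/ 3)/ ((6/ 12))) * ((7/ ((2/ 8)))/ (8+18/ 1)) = 64.62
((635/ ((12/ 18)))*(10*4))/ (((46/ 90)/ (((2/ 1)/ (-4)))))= -857250/ 23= -37271.74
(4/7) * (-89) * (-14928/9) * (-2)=-3542912/21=-168710.10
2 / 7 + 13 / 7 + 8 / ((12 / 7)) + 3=206 / 21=9.81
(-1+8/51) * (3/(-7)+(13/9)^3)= -33368/15309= -2.18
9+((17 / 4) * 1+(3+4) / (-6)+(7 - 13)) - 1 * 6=1 / 12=0.08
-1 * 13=-13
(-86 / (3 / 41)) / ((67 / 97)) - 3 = -342625 / 201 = -1704.60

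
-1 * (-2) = 2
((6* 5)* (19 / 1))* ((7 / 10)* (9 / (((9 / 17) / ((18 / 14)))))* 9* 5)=392445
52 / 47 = 1.11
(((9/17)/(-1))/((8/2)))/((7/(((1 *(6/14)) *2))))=-27/1666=-0.02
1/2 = 0.50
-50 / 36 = -25 / 18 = -1.39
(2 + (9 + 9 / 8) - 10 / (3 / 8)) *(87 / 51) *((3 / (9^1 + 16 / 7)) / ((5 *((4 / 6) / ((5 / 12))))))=-70847 / 85952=-0.82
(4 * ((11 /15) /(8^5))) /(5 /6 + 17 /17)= 1 /20480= 0.00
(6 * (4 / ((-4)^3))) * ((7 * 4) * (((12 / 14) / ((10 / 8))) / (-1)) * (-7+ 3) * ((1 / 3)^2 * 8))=-128 / 5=-25.60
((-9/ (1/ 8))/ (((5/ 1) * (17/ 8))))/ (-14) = 288/ 595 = 0.48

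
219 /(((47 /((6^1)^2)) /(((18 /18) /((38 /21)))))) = 82782 /893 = 92.70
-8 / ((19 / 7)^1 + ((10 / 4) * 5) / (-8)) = -896 / 129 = -6.95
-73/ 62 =-1.18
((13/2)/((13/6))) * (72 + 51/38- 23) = 5739/38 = 151.03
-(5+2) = -7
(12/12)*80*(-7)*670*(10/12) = -938000/3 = -312666.67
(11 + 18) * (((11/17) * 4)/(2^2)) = 319/17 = 18.76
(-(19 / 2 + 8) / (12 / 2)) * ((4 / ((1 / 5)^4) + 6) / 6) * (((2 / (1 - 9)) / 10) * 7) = 213.18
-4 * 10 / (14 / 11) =-220 / 7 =-31.43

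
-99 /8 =-12.38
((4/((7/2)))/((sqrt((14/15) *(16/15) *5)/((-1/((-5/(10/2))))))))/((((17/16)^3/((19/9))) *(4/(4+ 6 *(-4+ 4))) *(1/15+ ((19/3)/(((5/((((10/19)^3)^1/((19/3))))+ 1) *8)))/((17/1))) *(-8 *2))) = -227428480 *sqrt(70)/2258458993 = -0.84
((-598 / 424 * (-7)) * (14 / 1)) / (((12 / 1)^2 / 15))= 73255 / 5088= 14.40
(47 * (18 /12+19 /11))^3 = 37159393753 /10648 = 3489800.31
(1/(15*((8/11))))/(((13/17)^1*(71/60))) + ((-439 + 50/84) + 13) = -8243657/19383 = -425.30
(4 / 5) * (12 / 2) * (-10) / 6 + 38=30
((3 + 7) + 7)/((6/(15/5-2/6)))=68/9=7.56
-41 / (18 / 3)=-41 / 6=-6.83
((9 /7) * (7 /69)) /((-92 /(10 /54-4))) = 103 /19044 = 0.01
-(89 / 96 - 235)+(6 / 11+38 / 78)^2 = 1384808405 / 5889312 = 235.14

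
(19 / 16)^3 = 6859 / 4096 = 1.67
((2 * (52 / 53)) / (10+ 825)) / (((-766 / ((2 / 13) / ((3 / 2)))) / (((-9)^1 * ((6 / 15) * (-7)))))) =-672 / 84748325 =-0.00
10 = 10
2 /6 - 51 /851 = 698 /2553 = 0.27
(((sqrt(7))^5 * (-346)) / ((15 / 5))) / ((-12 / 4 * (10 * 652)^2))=8477 * sqrt(7) / 191296800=0.00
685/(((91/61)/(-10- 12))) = -919270/91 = -10101.87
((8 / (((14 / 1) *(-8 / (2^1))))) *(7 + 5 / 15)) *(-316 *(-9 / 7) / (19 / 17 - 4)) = 354552 / 2401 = 147.67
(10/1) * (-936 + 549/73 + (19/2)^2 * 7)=-433225/146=-2967.29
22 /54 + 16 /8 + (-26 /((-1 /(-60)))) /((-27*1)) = 1625 /27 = 60.19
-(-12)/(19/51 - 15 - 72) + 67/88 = 121075/194392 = 0.62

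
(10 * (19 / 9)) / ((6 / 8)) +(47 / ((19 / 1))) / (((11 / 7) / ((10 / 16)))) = 29.13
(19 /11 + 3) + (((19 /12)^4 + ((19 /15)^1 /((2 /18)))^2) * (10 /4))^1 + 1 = 789985859 /2280960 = 346.34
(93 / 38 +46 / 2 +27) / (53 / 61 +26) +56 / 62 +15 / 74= 109224474 / 35718727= 3.06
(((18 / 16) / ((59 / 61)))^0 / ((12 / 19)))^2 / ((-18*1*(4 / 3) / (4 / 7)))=-361 / 6048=-0.06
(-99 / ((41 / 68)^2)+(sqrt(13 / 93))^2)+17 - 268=-81790898 / 156333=-523.18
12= 12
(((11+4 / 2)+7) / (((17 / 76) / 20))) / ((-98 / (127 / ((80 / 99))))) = -2388870 / 833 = -2867.79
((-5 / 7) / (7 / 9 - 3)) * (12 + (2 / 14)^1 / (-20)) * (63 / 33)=45333 / 6160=7.36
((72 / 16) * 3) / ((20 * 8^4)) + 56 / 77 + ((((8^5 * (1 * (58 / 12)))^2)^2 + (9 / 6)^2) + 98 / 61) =5602917248241556587331892134997 / 8904867840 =629197125539996401264.04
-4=-4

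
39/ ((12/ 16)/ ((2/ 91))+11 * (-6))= -104/ 85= -1.22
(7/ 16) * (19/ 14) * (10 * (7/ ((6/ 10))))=3325/ 48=69.27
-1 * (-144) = 144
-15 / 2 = -7.50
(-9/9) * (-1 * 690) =690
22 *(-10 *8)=-1760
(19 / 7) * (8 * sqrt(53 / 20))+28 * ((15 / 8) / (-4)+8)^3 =76 * sqrt(265) / 35+97982647 / 8192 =11996.12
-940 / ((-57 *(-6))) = -470 / 171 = -2.75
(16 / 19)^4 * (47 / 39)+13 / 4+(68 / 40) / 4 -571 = -115214395987 / 203300760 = -566.72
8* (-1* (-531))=4248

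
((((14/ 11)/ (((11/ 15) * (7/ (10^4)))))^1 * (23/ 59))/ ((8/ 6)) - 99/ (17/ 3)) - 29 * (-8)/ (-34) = 700.60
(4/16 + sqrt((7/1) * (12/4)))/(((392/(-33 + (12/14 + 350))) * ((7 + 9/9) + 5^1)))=2225/142688 + 2225 * sqrt(21)/35672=0.30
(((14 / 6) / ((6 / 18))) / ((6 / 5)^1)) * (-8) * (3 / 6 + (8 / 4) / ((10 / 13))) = -434 / 3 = -144.67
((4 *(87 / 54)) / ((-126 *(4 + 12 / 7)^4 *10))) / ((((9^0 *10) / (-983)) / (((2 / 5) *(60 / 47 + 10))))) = 518228753 / 243648000000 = 0.00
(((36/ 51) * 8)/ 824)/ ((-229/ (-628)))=7536/ 400979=0.02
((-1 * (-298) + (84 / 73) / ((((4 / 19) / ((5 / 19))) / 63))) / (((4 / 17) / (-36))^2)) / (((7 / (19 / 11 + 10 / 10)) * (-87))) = -603718110 / 14819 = -40739.46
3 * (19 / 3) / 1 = 19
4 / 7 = 0.57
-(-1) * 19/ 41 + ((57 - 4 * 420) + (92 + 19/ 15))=-940501/ 615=-1529.27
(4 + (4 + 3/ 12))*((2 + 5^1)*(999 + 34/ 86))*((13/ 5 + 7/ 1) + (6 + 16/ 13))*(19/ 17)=51585624321/ 47515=1085670.30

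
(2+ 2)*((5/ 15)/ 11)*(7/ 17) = 28/ 561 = 0.05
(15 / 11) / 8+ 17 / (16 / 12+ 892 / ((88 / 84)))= 235749 / 1238248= 0.19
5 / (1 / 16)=80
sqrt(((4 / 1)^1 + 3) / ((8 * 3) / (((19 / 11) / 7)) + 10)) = sqrt(271054) / 2038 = 0.26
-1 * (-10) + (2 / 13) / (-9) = 1168 / 117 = 9.98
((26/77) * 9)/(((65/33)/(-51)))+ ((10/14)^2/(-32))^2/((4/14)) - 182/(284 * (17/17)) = -19781816653/249374720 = -79.33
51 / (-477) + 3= 460 / 159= 2.89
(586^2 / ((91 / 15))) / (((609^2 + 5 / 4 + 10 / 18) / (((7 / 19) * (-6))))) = -1112603040 / 3297889907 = -0.34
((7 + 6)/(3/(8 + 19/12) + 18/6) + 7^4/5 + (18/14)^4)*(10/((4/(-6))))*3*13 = -86846579079/304927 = -284811.05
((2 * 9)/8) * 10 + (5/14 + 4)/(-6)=21.77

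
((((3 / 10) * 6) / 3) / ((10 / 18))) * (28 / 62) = 378 / 775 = 0.49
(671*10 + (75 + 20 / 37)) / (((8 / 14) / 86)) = 75570565 / 74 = 1021223.85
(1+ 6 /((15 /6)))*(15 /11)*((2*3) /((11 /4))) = 1224 /121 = 10.12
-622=-622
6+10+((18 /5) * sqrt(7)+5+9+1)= 18 * sqrt(7) /5+31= 40.52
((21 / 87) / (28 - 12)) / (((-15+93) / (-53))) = -371 / 36192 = -0.01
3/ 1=3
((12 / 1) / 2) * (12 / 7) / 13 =72 / 91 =0.79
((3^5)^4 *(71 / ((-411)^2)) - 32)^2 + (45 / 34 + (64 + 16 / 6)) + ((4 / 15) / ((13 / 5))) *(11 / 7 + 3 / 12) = 7022705649484797185452181 / 3269819900802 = 2147734695651.68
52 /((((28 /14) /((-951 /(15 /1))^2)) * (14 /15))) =3919071 /35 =111973.46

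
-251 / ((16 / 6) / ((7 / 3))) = -219.62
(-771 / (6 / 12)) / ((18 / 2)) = -514 / 3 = -171.33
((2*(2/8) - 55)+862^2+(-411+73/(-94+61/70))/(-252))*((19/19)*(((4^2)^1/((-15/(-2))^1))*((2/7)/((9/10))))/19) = 39058461412640/1474812927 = 26483.67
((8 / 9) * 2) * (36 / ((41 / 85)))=5440 / 41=132.68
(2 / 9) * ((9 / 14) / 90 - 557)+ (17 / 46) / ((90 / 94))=-893962 / 7245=-123.39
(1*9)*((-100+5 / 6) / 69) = -12.93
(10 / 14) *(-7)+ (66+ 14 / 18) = 556 / 9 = 61.78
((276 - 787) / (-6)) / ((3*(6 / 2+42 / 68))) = 8687 / 1107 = 7.85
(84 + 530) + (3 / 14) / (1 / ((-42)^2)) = 992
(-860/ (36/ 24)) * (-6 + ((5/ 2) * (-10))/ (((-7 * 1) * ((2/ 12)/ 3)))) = -233920/ 7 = -33417.14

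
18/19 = 0.95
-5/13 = -0.38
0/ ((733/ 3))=0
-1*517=-517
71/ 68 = 1.04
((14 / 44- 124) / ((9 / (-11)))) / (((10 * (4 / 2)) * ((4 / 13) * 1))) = 11791 / 480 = 24.56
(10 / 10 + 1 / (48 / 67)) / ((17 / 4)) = 115 / 204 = 0.56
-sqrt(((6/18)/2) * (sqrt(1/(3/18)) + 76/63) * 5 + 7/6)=-sqrt(13230 * sqrt(6) + 34482)/126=-2.05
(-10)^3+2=-998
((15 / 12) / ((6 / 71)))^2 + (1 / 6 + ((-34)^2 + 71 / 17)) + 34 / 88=148591171 / 107712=1379.52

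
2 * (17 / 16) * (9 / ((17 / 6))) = 27 / 4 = 6.75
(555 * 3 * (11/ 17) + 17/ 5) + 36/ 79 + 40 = 7528916/ 6715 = 1121.21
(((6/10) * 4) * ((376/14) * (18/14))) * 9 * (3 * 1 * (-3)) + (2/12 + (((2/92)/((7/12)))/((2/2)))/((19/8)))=-4312086983/642390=-6712.57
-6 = -6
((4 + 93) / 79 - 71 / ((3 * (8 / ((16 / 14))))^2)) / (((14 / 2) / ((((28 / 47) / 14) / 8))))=9292 / 11462031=0.00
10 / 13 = 0.77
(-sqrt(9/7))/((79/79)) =-3*sqrt(7)/7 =-1.13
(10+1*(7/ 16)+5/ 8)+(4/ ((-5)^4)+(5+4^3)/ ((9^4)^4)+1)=74546384524113509483/ 6176733962839470000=12.07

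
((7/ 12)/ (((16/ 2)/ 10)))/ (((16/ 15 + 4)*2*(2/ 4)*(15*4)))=0.00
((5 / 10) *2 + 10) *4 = 44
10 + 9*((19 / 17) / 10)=1871 / 170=11.01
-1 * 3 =-3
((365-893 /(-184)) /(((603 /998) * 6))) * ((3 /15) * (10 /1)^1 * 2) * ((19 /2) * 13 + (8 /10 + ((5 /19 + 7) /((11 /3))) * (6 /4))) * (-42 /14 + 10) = 63229915186613 /173917260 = 363563.20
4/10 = 2/5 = 0.40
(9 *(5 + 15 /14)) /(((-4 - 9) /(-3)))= 2295 /182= 12.61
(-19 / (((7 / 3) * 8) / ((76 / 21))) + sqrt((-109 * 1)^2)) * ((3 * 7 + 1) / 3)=772.32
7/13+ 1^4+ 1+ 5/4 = 197/52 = 3.79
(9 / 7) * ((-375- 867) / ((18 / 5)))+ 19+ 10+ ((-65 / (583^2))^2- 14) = -346573596933425 / 808671726247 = -428.57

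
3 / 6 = 0.50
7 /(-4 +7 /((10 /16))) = 0.97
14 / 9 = 1.56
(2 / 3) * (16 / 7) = 32 / 21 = 1.52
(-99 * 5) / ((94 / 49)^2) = -1188495 / 8836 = -134.51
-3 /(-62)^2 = -3 /3844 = -0.00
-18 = -18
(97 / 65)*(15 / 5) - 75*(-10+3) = 34416 / 65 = 529.48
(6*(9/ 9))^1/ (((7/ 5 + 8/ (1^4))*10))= 3/ 47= 0.06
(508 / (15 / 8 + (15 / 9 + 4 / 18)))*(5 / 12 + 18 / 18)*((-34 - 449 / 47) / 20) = -26516838 / 63685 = -416.37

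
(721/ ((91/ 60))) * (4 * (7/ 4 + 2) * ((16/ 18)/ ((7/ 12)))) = 988800/ 91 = 10865.93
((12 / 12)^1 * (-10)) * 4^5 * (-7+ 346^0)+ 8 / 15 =921608 / 15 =61440.53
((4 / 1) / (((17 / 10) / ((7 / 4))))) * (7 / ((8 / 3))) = 735 / 68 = 10.81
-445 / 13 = -34.23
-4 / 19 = -0.21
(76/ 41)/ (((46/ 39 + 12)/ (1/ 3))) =0.05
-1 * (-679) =679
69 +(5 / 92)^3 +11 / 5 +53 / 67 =18779660371 / 260860480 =71.99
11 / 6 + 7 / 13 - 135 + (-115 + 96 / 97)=-1866067 / 7566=-246.64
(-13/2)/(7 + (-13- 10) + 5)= 0.59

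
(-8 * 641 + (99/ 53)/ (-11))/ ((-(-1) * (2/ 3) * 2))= -815379/ 212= -3846.13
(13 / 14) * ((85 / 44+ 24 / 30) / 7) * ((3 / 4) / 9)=7813 / 258720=0.03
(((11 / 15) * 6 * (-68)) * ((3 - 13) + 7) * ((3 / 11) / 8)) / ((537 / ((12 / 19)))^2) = 2448 / 57834005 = 0.00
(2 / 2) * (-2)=-2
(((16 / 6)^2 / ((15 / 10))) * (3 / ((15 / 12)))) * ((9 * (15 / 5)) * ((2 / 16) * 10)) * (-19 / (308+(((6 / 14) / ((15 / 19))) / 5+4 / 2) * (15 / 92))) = -23493120 / 992867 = -23.66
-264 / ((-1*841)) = 264 / 841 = 0.31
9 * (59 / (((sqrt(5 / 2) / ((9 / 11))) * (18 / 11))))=531 * sqrt(10) / 10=167.92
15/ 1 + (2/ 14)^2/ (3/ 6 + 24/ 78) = 15461/ 1029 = 15.03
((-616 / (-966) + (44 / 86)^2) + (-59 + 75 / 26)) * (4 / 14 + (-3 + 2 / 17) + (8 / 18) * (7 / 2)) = 204220196605 / 3552620526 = 57.48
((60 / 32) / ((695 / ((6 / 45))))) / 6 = 1 / 16680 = 0.00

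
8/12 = 2/3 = 0.67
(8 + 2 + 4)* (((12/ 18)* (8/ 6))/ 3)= 112/ 27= 4.15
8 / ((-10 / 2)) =-8 / 5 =-1.60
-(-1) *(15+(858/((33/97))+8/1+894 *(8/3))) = 4929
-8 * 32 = -256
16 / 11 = 1.45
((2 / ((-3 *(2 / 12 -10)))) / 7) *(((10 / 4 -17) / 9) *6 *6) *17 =-3944 / 413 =-9.55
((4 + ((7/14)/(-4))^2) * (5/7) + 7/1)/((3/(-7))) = -4421/192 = -23.03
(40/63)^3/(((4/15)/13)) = 1040000/83349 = 12.48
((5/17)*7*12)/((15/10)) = 280/17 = 16.47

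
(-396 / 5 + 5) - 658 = -3661 / 5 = -732.20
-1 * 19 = -19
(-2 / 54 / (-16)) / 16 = 1 / 6912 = 0.00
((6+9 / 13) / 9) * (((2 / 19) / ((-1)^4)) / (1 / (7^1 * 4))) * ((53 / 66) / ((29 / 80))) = 118720 / 24453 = 4.86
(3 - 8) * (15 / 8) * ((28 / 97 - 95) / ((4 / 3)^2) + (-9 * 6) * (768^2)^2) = 2186712161300946825 / 12416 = 176120502682099.45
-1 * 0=0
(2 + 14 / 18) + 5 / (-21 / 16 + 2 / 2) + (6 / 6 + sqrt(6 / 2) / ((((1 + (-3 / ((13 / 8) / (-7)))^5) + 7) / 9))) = -12.22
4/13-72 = -71.69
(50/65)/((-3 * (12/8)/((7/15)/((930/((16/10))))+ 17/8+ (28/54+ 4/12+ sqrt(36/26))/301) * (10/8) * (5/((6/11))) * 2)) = -0.02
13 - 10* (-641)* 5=32063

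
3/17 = 0.18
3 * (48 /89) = 144 /89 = 1.62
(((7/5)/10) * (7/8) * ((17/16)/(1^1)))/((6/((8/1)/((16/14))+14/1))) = 5831/12800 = 0.46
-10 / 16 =-5 / 8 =-0.62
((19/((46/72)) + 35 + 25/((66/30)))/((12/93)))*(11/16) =298437/736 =405.49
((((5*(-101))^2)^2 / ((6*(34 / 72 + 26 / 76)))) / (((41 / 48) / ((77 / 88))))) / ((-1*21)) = -14828607142500 / 22837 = -649323779.06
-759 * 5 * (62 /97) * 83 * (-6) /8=29293605 /194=150997.96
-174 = -174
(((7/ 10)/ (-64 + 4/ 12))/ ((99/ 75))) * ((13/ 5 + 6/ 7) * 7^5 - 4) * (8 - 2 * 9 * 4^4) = 4677066100/ 2101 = 2226114.28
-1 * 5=-5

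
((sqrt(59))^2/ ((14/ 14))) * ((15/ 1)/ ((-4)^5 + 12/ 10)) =-4425/ 5114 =-0.87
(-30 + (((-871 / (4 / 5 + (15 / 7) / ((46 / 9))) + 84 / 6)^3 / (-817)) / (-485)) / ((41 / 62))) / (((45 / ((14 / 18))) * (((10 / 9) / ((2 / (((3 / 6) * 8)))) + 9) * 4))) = -0.52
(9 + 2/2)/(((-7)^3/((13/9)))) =-130/3087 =-0.04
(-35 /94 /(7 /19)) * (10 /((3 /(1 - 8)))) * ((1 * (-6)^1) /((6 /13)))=-43225 /141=-306.56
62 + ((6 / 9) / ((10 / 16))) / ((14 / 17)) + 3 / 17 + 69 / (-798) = 614203 / 9690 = 63.39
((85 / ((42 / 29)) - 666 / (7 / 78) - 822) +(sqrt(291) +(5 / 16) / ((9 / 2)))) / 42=-4124929 / 21168 +sqrt(291) / 42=-194.46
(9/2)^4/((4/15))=98415/64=1537.73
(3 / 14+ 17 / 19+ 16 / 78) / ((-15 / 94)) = -8.24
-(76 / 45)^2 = -5776 / 2025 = -2.85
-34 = -34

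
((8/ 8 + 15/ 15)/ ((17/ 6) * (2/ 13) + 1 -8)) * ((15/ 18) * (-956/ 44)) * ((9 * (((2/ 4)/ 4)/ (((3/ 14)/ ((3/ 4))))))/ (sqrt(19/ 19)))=978705/ 45056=21.72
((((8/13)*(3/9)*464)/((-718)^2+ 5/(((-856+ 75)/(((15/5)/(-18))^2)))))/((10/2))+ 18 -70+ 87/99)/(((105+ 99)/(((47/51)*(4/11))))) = -0.08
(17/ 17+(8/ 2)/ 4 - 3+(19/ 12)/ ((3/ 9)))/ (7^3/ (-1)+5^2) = -5/ 424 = -0.01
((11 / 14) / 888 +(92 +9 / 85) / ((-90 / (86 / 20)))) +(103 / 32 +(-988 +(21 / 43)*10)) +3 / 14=-6707356026487 / 6815844000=-984.08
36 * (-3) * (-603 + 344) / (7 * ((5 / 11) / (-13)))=-114285.60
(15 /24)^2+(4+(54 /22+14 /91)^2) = 14650425 /1308736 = 11.19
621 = 621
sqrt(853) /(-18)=-sqrt(853) /18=-1.62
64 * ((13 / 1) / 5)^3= 140608 / 125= 1124.86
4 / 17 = 0.24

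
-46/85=-0.54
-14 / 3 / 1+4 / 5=-58 / 15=-3.87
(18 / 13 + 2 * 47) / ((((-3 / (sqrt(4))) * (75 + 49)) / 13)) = -20 / 3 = -6.67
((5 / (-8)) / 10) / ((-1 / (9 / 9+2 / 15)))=17 / 240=0.07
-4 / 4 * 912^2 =-831744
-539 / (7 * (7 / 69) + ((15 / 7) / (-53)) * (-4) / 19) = -262159359 / 349541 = -750.01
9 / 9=1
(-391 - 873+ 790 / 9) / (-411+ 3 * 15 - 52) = 5293 / 1881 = 2.81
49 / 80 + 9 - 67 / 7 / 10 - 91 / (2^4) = 831 / 280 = 2.97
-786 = -786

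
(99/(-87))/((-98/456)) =7524/1421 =5.29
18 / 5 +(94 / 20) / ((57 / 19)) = 31 / 6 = 5.17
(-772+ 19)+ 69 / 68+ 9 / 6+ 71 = -679.49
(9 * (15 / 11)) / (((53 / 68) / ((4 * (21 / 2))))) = 385560 / 583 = 661.34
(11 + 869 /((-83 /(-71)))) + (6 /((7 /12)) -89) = 392551 /581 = 675.65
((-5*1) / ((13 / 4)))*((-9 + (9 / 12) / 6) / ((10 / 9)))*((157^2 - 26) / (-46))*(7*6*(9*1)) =-2973744333 / 1196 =-2486408.31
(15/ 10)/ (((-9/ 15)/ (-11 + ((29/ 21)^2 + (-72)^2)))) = -12937.27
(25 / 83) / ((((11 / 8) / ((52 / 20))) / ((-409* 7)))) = -1488760 / 913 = -1630.62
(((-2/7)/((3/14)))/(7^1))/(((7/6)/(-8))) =64/49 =1.31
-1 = -1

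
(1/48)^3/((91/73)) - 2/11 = -20126941/110702592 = -0.18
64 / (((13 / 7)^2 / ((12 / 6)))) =37.11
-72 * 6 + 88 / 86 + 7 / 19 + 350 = -65857 / 817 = -80.61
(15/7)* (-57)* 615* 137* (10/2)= -360190125/7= -51455732.14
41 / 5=8.20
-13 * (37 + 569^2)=-4209374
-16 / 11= -1.45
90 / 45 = 2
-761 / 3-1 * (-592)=1015 / 3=338.33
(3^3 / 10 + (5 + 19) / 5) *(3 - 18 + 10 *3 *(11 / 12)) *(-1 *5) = -1875 / 4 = -468.75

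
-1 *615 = -615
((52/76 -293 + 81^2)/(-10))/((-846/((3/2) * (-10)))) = -119105/10716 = -11.11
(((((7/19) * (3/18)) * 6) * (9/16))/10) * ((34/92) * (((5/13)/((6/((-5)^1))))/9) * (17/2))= -10115/4363008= -0.00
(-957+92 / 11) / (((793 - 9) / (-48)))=31305 / 539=58.08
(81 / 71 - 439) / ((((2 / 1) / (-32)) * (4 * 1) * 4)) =31088 / 71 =437.86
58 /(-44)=-29 /22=-1.32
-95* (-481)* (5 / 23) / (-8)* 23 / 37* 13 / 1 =-80275 / 8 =-10034.38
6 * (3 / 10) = 9 / 5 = 1.80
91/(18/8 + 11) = 364/53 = 6.87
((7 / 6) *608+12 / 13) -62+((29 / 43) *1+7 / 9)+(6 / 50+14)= 83493043 / 125775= 663.83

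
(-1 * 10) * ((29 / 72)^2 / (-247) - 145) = 928329005 / 640224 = 1450.01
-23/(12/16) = -92/3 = -30.67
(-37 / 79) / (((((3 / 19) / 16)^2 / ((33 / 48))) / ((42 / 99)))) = -2991968 / 2133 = -1402.70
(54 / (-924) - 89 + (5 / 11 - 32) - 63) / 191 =-28275 / 29414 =-0.96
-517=-517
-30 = -30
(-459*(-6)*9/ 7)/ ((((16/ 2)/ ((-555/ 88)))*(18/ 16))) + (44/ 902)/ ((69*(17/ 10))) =-36754347695/ 14812644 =-2481.28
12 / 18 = 2 / 3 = 0.67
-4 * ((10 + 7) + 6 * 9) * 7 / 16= -497 / 4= -124.25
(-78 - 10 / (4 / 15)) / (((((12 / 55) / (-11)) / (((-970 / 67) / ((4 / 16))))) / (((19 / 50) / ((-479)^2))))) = -17171231 / 30745094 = -0.56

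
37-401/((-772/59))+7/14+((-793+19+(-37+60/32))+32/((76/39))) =-21255621/29336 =-724.56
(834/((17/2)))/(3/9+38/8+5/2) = 20016/1547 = 12.94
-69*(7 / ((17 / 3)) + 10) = -775.24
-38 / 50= -19 / 25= -0.76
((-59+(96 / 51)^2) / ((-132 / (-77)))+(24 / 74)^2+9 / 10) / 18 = -744072131 / 427292280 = -1.74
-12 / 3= -4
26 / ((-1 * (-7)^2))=-26 / 49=-0.53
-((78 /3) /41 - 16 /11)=0.82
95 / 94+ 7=8.01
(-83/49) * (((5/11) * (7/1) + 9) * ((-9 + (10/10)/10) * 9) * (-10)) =-8908722/539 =-16528.24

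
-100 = -100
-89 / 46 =-1.93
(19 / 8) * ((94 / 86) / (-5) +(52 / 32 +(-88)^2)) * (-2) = -253119881 / 6880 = -36790.68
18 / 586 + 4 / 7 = 1235 / 2051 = 0.60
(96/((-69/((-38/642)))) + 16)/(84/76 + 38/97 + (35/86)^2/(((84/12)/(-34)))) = 809234996704/34846704231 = 23.22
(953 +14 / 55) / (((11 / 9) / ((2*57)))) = 53792154 / 605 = 88912.65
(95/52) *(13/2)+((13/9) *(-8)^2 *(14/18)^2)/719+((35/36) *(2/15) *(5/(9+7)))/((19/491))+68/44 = 50988089995/3505521888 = 14.55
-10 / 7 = -1.43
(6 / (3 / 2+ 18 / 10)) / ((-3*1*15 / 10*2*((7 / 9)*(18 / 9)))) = -10 / 77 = -0.13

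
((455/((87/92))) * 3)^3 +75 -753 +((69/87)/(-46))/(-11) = 1613690547046517/536558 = 3007485764.91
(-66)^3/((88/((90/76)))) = -147015/38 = -3868.82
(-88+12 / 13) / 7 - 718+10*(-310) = -348570 / 91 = -3830.44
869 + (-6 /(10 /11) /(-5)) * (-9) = 21428 /25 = 857.12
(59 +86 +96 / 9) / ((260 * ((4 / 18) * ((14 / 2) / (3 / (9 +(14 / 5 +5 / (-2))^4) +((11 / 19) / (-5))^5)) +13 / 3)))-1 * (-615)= 47749488836931521863 / 77633051927315820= 615.07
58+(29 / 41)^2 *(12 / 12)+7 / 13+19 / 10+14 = 16376367 / 218530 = 74.94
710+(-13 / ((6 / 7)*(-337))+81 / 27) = 1441777 / 2022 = 713.05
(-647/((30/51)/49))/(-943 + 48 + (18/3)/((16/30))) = 153986/2525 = 60.98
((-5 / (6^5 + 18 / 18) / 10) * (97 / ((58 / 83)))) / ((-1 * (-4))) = -8051 / 3608528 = -0.00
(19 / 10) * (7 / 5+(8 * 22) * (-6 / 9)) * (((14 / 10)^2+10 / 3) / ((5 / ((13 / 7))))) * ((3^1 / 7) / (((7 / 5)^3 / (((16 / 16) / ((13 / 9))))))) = -46.83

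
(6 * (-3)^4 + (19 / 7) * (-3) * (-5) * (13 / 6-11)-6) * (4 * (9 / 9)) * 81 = 272970 / 7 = 38995.71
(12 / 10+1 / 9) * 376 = 22184 / 45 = 492.98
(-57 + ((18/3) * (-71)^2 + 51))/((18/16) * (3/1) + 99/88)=6720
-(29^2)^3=-594823321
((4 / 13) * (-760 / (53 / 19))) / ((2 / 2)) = -57760 / 689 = -83.83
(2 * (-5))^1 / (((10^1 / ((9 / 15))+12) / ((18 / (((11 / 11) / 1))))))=-270 / 43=-6.28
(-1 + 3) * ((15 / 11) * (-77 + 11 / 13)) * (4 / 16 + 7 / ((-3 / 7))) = 43425 / 13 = 3340.38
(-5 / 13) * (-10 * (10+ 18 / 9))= 600 / 13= 46.15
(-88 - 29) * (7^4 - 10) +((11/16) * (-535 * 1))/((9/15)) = -13457281/48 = -280360.02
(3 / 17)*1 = 3 / 17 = 0.18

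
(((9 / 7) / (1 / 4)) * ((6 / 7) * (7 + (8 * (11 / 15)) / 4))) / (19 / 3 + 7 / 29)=198882 / 35035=5.68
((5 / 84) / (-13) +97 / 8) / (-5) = -26471 / 10920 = -2.42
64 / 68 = 16 / 17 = 0.94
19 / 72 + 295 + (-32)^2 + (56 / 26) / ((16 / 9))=1235965 / 936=1320.48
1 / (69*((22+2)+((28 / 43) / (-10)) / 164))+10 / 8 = 1.25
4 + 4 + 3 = 11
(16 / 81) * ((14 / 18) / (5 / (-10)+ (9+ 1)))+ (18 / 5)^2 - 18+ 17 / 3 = 222599 / 346275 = 0.64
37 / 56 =0.66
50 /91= 0.55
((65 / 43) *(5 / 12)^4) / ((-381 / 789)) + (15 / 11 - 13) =-14612158013 / 1245632256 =-11.73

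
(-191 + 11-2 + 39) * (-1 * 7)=1001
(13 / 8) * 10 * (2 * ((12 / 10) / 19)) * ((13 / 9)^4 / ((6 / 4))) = 742586 / 124659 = 5.96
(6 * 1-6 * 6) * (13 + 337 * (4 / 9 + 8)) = -257290 / 3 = -85763.33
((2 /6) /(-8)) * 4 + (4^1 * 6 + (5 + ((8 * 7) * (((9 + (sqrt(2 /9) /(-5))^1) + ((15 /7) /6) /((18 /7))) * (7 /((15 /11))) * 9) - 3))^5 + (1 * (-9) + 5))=1404943602910881837866694103751 /189843750 - 213317637513519136138465261568 * sqrt(2) /791015625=7019147039896126598079.93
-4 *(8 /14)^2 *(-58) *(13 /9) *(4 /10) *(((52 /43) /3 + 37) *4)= 372536320 /56889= 6548.48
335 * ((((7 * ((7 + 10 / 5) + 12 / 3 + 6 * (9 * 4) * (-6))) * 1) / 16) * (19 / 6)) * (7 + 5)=-57164065 / 8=-7145508.12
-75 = -75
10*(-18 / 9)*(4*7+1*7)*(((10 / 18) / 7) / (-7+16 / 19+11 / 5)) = 11875 / 846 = 14.04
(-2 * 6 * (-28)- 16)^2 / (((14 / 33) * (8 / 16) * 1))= 3379200 / 7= 482742.86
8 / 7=1.14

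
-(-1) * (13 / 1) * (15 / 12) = 65 / 4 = 16.25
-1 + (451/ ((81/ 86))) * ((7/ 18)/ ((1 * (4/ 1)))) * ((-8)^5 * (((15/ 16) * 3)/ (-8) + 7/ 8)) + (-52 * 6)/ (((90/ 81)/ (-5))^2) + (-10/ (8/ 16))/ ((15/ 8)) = -586714615/ 729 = -804821.15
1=1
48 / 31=1.55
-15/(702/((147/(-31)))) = 245/2418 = 0.10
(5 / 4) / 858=5 / 3432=0.00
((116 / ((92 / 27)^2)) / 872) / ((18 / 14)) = 16443 / 1845152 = 0.01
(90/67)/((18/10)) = 50/67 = 0.75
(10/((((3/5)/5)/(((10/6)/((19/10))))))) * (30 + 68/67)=25975000/11457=2267.17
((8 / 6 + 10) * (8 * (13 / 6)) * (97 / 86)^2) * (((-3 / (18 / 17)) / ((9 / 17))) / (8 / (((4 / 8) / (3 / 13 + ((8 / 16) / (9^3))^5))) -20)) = 13238485403858242437078 / 161413706175034520387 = 82.02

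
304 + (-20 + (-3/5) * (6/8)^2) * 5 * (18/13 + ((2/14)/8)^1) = 1879825/11648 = 161.39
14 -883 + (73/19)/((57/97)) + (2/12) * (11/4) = -862.00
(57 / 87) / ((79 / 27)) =513 / 2291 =0.22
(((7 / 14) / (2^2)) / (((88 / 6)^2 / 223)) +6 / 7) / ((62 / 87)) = 9306999 / 6721792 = 1.38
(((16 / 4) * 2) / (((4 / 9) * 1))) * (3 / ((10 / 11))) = 297 / 5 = 59.40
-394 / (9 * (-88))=197 / 396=0.50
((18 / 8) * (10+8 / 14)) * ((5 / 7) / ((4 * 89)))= 1665 / 34888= 0.05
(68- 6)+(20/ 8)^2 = 273/ 4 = 68.25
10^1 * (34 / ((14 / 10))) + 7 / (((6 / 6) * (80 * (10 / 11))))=1360539 / 5600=242.95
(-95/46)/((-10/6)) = 57/46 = 1.24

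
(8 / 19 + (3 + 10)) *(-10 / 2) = -1275 / 19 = -67.11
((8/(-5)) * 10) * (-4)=64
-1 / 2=-0.50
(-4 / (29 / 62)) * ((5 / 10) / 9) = -124 / 261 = -0.48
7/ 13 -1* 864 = -11225/ 13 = -863.46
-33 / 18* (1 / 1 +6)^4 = -26411 / 6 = -4401.83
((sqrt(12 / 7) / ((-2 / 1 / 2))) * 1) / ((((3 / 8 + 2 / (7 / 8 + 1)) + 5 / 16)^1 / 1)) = -480 * sqrt(21) / 2947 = -0.75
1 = 1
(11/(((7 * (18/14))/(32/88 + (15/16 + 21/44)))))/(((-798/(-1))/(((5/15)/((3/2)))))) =313/517104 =0.00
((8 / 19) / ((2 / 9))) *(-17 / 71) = -612 / 1349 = -0.45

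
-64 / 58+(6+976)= 28446 / 29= 980.90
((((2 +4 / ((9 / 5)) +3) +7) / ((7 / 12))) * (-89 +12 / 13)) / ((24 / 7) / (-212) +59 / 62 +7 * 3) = -1926384640 / 19677801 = -97.90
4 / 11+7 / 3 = 89 / 33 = 2.70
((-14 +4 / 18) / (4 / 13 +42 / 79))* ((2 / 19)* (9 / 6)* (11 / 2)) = -350207 / 24567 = -14.26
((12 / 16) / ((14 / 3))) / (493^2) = 9 / 13610744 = 0.00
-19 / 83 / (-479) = 19 / 39757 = 0.00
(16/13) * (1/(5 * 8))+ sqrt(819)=2/65+ 3 * sqrt(91)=28.65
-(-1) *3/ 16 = 3/ 16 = 0.19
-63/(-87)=0.72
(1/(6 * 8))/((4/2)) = 1/96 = 0.01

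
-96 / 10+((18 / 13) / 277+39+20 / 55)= 5895827 / 198055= 29.77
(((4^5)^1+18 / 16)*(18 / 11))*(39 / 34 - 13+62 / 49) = -1301916951 / 73304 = -17760.52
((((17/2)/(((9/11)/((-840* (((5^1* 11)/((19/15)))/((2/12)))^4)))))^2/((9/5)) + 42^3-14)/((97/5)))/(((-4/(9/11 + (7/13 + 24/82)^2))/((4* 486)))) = -33943445407613534014747420000.00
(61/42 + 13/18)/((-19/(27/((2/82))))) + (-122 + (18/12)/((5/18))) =-161794/665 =-243.30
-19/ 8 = -2.38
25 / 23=1.09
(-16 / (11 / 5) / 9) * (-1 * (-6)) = -4.85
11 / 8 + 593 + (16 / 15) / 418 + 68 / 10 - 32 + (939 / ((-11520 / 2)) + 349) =368380871 / 401280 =918.01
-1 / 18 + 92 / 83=1573 / 1494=1.05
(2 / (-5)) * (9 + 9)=-36 / 5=-7.20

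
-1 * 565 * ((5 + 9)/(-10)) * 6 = 4746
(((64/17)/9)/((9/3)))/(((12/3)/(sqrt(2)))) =16 * sqrt(2)/459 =0.05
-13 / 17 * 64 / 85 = -832 / 1445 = -0.58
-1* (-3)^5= 243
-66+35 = -31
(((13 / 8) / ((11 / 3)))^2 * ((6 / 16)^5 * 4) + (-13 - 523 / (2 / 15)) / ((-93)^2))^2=60745927845075947461849 / 301052591539571763707904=0.20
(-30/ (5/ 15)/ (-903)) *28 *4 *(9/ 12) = 8.37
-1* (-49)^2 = -2401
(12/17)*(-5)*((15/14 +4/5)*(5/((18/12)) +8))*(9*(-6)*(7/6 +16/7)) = 683820/49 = 13955.51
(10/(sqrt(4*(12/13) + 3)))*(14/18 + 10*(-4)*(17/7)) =-60710*sqrt(1131)/5481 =-372.50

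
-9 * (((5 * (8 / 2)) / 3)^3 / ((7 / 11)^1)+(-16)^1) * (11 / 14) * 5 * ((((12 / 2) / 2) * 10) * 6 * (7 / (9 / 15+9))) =-14605250 / 7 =-2086464.29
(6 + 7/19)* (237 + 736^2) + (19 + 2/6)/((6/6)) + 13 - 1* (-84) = 196728310/57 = 3451373.86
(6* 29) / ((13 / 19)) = 3306 / 13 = 254.31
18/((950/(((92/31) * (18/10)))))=7452/73625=0.10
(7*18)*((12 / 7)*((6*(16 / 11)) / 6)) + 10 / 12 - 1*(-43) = 23629 / 66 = 358.02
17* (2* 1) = 34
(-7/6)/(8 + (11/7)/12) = -98/683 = -0.14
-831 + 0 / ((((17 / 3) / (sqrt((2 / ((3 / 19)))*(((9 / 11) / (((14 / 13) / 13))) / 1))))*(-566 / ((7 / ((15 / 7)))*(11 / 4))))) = -831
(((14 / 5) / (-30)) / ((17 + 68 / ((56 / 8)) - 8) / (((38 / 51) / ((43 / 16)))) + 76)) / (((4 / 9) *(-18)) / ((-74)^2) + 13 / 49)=-1998477152 / 810710217075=-0.00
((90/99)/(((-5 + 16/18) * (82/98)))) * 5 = -22050/16687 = -1.32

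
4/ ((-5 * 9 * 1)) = -4/ 45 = -0.09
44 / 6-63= -167 / 3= -55.67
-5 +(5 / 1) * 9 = 40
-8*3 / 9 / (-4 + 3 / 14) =112 / 159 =0.70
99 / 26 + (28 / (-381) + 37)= 403513 / 9906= 40.73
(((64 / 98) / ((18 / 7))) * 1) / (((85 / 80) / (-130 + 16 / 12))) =-98816 / 3213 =-30.76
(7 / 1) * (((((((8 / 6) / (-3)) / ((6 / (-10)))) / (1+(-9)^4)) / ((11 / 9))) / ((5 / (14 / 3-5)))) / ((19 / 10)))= -140 / 6171561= -0.00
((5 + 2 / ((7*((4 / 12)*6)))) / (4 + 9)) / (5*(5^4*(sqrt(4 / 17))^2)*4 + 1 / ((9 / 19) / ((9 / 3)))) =1836 / 13679393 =0.00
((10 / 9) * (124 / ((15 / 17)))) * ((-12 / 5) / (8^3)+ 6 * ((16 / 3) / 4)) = 2696659 / 2160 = 1248.45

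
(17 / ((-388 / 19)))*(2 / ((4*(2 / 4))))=-323 / 388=-0.83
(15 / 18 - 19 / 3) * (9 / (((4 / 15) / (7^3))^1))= -509355 / 8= -63669.38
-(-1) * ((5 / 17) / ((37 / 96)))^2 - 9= -3330369 / 395641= -8.42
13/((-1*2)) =-13/2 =-6.50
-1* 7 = -7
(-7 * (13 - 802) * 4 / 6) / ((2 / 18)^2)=298242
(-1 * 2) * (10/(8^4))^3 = -125/4294967296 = -0.00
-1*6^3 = -216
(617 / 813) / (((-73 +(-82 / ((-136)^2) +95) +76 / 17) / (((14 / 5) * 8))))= 639073792 / 994945335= 0.64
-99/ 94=-1.05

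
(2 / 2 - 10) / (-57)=3 / 19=0.16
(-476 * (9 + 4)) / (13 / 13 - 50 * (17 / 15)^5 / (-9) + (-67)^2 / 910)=-379.15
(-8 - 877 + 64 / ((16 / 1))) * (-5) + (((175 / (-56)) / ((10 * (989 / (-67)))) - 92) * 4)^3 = -3083003691556184337 / 61911146816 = -49797231.20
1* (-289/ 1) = -289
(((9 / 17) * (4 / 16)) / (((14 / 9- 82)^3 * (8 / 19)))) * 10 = -623295 / 103224931328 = -0.00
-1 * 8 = -8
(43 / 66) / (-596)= -0.00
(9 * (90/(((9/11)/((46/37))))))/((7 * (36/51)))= 64515/259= 249.09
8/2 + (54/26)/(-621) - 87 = -24818/299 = -83.00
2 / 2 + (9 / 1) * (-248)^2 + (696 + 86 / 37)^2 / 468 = 88828582462 / 160173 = 554579.00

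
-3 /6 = -1 /2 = -0.50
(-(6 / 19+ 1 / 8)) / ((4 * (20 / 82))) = -2747 / 6080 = -0.45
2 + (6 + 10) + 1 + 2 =21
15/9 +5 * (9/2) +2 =26.17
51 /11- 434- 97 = -5790 /11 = -526.36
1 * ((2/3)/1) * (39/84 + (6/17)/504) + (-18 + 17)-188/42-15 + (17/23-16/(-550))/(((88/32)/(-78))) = -3126325418/74514825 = -41.96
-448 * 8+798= -2786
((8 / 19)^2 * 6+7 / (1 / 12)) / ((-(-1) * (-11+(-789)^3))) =-7677 / 44328009470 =-0.00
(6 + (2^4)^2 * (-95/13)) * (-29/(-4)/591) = -351509/15366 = -22.88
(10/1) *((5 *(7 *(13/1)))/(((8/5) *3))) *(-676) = -1922375/3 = -640791.67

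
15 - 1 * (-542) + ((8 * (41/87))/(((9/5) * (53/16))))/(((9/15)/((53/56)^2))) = 64219907/115101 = 557.94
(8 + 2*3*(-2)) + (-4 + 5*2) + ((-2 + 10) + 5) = 15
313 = 313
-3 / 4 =-0.75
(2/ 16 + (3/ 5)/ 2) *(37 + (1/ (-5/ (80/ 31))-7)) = 7769/ 620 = 12.53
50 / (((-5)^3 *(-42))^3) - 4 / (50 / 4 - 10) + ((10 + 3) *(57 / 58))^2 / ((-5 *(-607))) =-571089079102847 / 369345320859375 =-1.55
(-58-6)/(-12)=5.33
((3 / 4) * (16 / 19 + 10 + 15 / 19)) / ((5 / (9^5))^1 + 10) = 2302911 / 2639860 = 0.87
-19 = -19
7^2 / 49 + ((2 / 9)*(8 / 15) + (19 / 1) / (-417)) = 20134 / 18765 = 1.07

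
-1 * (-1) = 1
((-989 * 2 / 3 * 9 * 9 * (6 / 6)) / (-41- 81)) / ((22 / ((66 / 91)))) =80109 / 5551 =14.43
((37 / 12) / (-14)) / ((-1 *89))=37 / 14952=0.00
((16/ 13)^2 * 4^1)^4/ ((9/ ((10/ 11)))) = 10995116277760/ 80757341379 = 136.15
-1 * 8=-8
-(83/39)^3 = -571787/59319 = -9.64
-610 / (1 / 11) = -6710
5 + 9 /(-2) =1 /2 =0.50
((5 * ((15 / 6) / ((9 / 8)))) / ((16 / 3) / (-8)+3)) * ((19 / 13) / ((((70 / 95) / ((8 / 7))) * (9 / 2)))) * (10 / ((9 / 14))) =5776000 / 154791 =37.31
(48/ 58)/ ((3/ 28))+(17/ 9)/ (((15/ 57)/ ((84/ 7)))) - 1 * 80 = 6028/ 435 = 13.86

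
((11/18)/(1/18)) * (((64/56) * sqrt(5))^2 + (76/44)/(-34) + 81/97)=13003059/161602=80.46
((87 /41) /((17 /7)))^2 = 370881 /485809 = 0.76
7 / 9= 0.78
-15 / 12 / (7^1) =-5 / 28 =-0.18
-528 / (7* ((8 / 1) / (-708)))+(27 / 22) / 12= 4112127 / 616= 6675.53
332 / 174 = 166 / 87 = 1.91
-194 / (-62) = 3.13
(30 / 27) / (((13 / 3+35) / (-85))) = -425 / 177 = -2.40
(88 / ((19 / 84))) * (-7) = -51744 / 19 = -2723.37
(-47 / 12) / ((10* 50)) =-47 / 6000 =-0.01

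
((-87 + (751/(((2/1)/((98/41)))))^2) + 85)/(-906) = -1354163039/1522986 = -889.15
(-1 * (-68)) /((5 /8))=544 /5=108.80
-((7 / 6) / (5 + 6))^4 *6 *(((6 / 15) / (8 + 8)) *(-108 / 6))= 2401 / 7027680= 0.00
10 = 10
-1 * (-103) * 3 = 309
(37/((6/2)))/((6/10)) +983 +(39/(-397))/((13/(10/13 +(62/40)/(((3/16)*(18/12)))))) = 233059738/232245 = 1003.51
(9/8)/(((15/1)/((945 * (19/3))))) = 3591/8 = 448.88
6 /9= 2 /3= 0.67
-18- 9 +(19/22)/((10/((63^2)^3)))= 1187946536031/220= 5399756981.96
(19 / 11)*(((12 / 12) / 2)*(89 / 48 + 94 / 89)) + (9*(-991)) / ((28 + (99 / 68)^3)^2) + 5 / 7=-377247534926943789203 / 62853828486011455200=-6.00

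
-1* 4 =-4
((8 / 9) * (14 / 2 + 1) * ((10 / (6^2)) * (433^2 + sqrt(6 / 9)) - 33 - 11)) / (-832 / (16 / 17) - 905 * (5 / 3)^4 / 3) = -89918688 / 780437 - 160 * sqrt(6) / 780437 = -115.22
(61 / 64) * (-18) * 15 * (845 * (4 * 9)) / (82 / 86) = -2692968525 / 328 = -8210269.89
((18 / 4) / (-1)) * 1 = -9 / 2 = -4.50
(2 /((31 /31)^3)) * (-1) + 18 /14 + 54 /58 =44 /203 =0.22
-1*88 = -88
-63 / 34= -1.85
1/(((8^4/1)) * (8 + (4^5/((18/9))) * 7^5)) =1/35246866432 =0.00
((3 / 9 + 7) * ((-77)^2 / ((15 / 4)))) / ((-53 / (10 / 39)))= -1043504 / 18603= -56.09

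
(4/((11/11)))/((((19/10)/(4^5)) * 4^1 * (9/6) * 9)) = 20480/513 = 39.92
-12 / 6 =-2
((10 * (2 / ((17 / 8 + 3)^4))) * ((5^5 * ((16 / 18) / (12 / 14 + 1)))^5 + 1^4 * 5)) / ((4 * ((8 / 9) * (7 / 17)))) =7142975000000004770766925683200 / 48185932307392971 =148237766874214.60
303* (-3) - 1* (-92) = -817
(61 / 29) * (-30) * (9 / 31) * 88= -1449360 / 899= -1612.19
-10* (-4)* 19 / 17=760 / 17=44.71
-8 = -8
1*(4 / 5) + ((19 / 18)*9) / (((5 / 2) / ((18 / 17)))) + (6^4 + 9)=22267 / 17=1309.82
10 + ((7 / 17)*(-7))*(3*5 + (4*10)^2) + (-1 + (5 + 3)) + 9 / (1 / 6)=-4584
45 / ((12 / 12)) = 45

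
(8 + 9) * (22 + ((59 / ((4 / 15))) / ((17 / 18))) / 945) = 5295 / 14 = 378.21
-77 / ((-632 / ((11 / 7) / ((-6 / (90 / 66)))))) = -55 / 1264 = -0.04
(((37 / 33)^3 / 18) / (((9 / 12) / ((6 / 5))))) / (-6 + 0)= -101306 / 4851495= -0.02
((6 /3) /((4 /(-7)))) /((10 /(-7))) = 49 /20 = 2.45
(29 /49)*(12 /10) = 174 /245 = 0.71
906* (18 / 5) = 16308 / 5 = 3261.60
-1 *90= -90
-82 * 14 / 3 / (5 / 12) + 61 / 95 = -87187 / 95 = -917.76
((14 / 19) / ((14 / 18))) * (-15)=-14.21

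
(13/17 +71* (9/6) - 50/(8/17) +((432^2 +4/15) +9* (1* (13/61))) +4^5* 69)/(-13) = -16008160667/808860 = -19791.02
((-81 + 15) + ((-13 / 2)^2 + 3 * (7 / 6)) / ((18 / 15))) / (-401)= 223 / 3208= 0.07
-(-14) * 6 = 84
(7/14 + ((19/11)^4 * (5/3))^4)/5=360555488887645408946291/37219281189493450410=9687.33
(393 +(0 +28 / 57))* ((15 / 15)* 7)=157003 / 57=2754.44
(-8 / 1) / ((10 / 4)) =-16 / 5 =-3.20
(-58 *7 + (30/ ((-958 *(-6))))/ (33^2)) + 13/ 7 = -2951388163/ 7302834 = -404.14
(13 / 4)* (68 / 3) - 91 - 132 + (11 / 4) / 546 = -108711 / 728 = -149.33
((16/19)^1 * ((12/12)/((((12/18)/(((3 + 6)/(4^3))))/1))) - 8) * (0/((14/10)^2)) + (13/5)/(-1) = -2.60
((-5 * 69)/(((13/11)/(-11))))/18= 13915/78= 178.40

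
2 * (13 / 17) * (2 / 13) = 0.24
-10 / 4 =-2.50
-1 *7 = -7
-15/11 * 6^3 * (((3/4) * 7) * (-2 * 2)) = 68040/11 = 6185.45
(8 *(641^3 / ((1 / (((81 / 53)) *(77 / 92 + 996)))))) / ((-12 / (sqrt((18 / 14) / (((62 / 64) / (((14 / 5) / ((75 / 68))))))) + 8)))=-2608613887124412 / 1219 - 5217227774248824 *sqrt(7905) / 944725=-2630966506734.78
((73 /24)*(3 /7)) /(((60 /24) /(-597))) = -43581 /140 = -311.29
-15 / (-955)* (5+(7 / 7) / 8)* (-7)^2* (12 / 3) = 6027 / 382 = 15.78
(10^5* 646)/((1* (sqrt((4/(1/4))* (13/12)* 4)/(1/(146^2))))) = 4037500* sqrt(39)/69277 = 363.96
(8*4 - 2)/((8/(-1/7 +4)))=405/28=14.46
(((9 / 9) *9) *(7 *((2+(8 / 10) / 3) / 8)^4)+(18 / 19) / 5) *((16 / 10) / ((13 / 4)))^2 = 65169172 / 451546875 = 0.14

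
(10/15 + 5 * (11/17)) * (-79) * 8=-125768/51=-2466.04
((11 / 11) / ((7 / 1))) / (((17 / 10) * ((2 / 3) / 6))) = 0.76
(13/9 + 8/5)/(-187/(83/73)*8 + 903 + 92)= -11371/1198035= -0.01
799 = 799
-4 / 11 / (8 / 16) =-8 / 11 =-0.73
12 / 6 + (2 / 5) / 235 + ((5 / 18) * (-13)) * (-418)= 15983543 / 10575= 1511.45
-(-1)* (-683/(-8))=683/8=85.38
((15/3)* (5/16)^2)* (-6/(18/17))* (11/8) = -23375/6144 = -3.80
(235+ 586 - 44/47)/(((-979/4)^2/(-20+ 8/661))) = -8147681856/29775886547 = -0.27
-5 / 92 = -0.05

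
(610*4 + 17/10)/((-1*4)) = -24417/40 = -610.42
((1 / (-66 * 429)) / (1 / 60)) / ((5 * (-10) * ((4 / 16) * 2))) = 2 / 23595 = 0.00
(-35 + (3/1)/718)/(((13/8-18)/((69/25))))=6935052/1175725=5.90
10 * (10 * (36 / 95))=720 / 19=37.89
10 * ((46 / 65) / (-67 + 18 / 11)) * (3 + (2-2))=-3036 / 9347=-0.32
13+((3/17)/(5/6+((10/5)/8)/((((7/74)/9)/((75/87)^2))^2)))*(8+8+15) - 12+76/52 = 141729141614006/57475332448495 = 2.47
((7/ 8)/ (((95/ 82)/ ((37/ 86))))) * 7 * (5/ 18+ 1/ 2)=1.77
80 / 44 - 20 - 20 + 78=438 / 11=39.82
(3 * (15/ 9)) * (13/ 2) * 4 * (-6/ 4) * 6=-1170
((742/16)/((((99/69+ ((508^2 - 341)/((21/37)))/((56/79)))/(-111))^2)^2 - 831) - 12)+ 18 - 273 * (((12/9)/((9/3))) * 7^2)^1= -1605839599638143749888375027483521728503127386/270373711915727426399010011538506721663267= -5939.33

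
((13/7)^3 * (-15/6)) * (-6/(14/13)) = 428415/4802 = 89.22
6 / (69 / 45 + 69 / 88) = 7920 / 3059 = 2.59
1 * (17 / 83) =17 / 83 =0.20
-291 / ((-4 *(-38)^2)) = 291 / 5776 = 0.05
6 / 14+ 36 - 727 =-4834 / 7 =-690.57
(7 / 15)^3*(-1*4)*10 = -2744 / 675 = -4.07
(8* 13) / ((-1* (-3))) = 104 / 3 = 34.67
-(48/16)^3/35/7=-27/245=-0.11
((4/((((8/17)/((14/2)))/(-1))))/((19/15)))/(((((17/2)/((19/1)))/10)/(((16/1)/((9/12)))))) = -22400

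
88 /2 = 44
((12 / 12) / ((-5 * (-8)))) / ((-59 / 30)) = -3 / 236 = -0.01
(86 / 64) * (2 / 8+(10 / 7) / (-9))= 989 / 8064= 0.12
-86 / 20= -43 / 10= -4.30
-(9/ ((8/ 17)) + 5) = -193/ 8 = -24.12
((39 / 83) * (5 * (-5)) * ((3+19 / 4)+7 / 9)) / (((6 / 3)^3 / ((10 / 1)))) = -498875 / 3984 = -125.22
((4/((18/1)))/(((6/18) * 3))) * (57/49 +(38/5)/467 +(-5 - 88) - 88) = -41148316/1029735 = -39.96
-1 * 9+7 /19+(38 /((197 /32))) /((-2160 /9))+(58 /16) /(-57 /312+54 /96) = 3934274 /4435455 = 0.89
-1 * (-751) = 751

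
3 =3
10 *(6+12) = 180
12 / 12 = 1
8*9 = 72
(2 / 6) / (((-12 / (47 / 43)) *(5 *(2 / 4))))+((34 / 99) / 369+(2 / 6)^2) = 1569217 / 15708330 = 0.10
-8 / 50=-4 / 25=-0.16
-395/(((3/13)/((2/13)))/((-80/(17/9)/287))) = 189600/4879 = 38.86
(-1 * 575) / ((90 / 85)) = -9775 / 18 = -543.06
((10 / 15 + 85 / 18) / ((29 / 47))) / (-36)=-4559 / 18792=-0.24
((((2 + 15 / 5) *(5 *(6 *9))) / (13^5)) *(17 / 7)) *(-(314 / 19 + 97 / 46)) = -186893325 / 1135785287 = -0.16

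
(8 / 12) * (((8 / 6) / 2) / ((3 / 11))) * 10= 440 / 27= 16.30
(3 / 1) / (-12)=-1 / 4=-0.25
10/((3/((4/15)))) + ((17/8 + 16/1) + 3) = 1585/72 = 22.01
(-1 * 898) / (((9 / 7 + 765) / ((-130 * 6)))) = 408590 / 447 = 914.07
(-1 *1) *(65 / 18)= -65 / 18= -3.61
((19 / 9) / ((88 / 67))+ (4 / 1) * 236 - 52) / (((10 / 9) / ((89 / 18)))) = 62988593 / 15840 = 3976.55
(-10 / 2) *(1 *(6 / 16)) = -15 / 8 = -1.88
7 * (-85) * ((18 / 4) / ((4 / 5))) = -26775 / 8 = -3346.88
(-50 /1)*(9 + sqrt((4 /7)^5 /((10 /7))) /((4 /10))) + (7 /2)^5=2407 /32 - 400*sqrt(10) /49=49.40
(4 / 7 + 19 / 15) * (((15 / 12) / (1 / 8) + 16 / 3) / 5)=8878 / 1575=5.64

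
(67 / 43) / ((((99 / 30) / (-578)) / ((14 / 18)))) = -2710820 / 12771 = -212.26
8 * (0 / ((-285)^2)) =0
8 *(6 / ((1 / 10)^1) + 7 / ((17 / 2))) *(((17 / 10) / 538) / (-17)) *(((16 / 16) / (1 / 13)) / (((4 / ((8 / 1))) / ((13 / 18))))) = -349492 / 205785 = -1.70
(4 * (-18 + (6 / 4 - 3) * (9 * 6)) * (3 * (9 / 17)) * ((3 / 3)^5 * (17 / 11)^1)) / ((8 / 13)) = -3159 / 2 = -1579.50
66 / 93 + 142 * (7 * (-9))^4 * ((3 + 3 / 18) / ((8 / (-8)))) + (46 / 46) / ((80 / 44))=-4391820506279 / 620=-7083581461.74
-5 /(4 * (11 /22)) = -5 /2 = -2.50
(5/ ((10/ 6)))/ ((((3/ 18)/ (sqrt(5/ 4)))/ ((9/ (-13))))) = -81 * sqrt(5)/ 13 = -13.93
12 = 12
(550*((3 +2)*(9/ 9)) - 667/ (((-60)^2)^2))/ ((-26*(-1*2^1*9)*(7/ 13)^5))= 129.81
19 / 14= 1.36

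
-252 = -252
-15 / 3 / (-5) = 1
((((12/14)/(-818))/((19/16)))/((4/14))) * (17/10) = -204/38855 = -0.01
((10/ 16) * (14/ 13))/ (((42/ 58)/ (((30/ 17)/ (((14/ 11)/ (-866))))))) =-3453175/ 3094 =-1116.09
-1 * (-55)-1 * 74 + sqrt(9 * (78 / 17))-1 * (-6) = -13 + 3 * sqrt(1326) / 17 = -6.57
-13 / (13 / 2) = -2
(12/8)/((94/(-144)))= -108/47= -2.30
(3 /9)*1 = 1 /3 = 0.33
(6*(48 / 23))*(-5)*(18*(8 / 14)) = -103680 / 161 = -643.98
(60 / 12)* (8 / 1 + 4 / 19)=780 / 19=41.05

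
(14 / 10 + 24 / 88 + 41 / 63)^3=521854556651 / 41601569625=12.54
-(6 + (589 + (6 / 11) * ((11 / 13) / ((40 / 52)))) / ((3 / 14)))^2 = -1710815044 / 225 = -7603622.42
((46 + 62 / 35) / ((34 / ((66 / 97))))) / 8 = 6897 / 57715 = 0.12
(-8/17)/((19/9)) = -72/323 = -0.22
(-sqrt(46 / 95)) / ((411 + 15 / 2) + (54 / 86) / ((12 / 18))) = -0.00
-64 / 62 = -32 / 31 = -1.03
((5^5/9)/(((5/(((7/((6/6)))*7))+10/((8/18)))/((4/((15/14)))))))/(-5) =-11.47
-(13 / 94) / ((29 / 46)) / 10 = -299 / 13630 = -0.02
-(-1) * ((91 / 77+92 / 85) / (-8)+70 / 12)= 124549 / 22440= 5.55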